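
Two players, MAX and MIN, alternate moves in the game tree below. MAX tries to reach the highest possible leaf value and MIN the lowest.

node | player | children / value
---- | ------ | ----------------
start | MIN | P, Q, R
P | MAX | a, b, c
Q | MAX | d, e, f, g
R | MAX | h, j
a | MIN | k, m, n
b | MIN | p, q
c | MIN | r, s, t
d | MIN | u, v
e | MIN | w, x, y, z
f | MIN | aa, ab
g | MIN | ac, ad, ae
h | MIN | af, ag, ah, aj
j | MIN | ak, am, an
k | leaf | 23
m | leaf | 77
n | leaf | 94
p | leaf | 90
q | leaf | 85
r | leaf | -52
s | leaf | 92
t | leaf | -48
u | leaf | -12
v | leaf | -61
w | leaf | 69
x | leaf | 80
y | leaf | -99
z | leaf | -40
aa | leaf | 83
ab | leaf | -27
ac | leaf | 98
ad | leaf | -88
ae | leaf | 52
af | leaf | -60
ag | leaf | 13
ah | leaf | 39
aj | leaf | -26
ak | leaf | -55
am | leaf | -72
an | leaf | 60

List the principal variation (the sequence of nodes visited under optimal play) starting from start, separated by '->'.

start -> R -> h -> af

a (MIN): min(23, 77, 94) = 23
b (MIN): min(90, 85) = 85
c (MIN): min(-52, 92, -48) = -52
P (MAX): max(23, 85, -52) = 85
d (MIN): min(-12, -61) = -61
e (MIN): min(69, 80, -99, -40) = -99
f (MIN): min(83, -27) = -27
g (MIN): min(98, -88, 52) = -88
Q (MAX): max(-61, -99, -27, -88) = -27
h (MIN): min(-60, 13, 39, -26) = -60
j (MIN): min(-55, -72, 60) = -72
R (MAX): max(-60, -72) = -60
start (MIN): min(85, -27, -60) = -60
At start, MIN picks R (lowest: -60).
At R, MAX picks h (highest: -60).
At h, MIN picks af (lowest: -60).
Terminal value -60.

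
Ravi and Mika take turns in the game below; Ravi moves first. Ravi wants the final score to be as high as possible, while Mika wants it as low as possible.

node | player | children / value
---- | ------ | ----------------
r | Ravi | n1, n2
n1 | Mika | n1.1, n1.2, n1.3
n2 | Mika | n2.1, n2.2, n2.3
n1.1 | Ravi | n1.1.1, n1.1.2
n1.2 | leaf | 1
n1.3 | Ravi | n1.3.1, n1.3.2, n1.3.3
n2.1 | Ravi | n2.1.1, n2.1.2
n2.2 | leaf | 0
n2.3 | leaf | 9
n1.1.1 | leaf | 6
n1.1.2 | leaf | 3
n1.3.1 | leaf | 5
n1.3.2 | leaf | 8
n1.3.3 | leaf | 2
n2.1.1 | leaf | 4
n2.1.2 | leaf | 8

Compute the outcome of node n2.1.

8

n2.1 (Ravi): max(4, 8) = 8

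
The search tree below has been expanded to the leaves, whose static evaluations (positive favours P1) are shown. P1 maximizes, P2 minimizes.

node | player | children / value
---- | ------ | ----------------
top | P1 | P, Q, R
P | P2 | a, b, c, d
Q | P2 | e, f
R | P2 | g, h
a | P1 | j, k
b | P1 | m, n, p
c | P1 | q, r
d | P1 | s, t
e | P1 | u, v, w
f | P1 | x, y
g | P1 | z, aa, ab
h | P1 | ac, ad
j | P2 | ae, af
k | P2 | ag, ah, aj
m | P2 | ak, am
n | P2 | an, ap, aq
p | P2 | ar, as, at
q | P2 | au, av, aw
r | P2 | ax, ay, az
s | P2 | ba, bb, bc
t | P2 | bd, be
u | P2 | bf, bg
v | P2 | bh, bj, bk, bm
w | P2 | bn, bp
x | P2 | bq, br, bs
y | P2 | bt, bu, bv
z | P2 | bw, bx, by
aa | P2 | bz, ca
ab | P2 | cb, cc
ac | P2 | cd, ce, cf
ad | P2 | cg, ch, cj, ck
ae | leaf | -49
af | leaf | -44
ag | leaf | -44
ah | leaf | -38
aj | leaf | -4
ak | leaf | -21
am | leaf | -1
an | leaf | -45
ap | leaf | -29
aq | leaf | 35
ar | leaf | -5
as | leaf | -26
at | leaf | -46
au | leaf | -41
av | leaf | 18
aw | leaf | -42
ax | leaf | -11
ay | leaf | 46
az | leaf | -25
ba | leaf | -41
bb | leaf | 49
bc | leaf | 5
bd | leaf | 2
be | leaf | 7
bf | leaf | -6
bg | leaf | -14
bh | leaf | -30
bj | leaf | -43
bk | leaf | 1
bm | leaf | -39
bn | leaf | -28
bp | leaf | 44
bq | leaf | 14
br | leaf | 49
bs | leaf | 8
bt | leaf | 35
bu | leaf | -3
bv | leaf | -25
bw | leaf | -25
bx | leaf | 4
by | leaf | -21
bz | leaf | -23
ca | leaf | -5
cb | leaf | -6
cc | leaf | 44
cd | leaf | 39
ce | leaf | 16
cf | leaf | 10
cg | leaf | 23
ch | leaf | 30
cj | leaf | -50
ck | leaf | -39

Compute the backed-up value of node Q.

u (P2): min(-6, -14) = -14
v (P2): min(-30, -43, 1, -39) = -43
w (P2): min(-28, 44) = -28
e (P1): max(-14, -43, -28) = -14
x (P2): min(14, 49, 8) = 8
y (P2): min(35, -3, -25) = -25
f (P1): max(8, -25) = 8
Q (P2): min(-14, 8) = -14

-14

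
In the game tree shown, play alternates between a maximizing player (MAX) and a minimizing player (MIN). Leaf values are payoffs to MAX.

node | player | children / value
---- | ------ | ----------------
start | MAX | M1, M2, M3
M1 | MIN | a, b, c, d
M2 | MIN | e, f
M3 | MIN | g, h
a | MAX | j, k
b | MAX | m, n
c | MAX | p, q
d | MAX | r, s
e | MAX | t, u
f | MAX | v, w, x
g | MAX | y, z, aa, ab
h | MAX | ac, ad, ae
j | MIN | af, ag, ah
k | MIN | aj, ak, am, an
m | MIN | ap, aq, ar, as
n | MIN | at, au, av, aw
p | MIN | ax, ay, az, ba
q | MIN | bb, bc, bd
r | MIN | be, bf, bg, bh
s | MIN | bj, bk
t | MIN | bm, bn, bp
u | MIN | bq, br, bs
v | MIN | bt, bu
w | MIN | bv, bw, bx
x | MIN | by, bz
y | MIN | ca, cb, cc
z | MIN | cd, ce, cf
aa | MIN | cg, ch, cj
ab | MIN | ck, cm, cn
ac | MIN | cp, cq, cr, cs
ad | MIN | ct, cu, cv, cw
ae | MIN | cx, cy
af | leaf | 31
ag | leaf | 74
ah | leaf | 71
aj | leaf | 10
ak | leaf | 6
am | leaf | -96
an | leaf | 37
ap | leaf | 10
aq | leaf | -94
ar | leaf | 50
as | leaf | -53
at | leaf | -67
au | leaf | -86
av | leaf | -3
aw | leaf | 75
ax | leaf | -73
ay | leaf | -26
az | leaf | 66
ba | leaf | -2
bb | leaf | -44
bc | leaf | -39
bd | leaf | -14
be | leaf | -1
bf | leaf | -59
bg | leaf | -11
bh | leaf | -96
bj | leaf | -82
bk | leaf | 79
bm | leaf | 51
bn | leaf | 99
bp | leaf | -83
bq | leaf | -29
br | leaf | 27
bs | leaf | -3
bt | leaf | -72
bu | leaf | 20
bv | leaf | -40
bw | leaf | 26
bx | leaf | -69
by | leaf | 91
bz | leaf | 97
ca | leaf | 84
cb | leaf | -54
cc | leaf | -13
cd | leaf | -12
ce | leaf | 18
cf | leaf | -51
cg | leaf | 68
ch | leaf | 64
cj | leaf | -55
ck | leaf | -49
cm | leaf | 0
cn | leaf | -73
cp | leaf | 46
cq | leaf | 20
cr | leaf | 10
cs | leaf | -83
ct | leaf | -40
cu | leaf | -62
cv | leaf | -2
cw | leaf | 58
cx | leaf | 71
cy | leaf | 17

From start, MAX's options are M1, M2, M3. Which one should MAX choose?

M2

j (MIN): min(31, 74, 71) = 31
k (MIN): min(10, 6, -96, 37) = -96
a (MAX): max(31, -96) = 31
m (MIN): min(10, -94, 50, -53) = -94
n (MIN): min(-67, -86, -3, 75) = -86
b (MAX): max(-94, -86) = -86
p (MIN): min(-73, -26, 66, -2) = -73
q (MIN): min(-44, -39, -14) = -44
c (MAX): max(-73, -44) = -44
r (MIN): min(-1, -59, -11, -96) = -96
s (MIN): min(-82, 79) = -82
d (MAX): max(-96, -82) = -82
M1 (MIN): min(31, -86, -44, -82) = -86
t (MIN): min(51, 99, -83) = -83
u (MIN): min(-29, 27, -3) = -29
e (MAX): max(-83, -29) = -29
v (MIN): min(-72, 20) = -72
w (MIN): min(-40, 26, -69) = -69
x (MIN): min(91, 97) = 91
f (MAX): max(-72, -69, 91) = 91
M2 (MIN): min(-29, 91) = -29
y (MIN): min(84, -54, -13) = -54
z (MIN): min(-12, 18, -51) = -51
aa (MIN): min(68, 64, -55) = -55
ab (MIN): min(-49, 0, -73) = -73
g (MAX): max(-54, -51, -55, -73) = -51
ac (MIN): min(46, 20, 10, -83) = -83
ad (MIN): min(-40, -62, -2, 58) = -62
ae (MIN): min(71, 17) = 17
h (MAX): max(-83, -62, 17) = 17
M3 (MIN): min(-51, 17) = -51
start (MAX): max(-86, -29, -51) = -29
MAX at start wants the highest of {M1=-86, M2=-29, M3=-51}, so chooses M2.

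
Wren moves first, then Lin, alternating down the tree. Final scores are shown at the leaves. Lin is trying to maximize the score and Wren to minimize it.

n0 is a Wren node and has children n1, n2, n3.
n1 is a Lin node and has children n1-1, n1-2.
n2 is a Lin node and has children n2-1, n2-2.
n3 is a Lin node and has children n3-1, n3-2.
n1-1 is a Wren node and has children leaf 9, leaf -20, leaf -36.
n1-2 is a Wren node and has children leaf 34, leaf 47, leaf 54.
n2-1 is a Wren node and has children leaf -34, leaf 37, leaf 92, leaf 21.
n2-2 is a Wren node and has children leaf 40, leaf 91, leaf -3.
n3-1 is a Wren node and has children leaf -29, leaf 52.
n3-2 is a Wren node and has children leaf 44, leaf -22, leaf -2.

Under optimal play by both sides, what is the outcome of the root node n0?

n1-1 (Wren): min(9, -20, -36) = -36
n1-2 (Wren): min(34, 47, 54) = 34
n1 (Lin): max(-36, 34) = 34
n2-1 (Wren): min(-34, 37, 92, 21) = -34
n2-2 (Wren): min(40, 91, -3) = -3
n2 (Lin): max(-34, -3) = -3
n3-1 (Wren): min(-29, 52) = -29
n3-2 (Wren): min(44, -22, -2) = -22
n3 (Lin): max(-29, -22) = -22
n0 (Wren): min(34, -3, -22) = -22

-22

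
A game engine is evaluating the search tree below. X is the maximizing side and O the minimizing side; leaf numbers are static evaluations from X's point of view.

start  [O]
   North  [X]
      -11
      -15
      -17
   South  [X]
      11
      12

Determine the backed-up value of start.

-11

North (X): max(-11, -15, -17) = -11
South (X): max(11, 12) = 12
start (O): min(-11, 12) = -11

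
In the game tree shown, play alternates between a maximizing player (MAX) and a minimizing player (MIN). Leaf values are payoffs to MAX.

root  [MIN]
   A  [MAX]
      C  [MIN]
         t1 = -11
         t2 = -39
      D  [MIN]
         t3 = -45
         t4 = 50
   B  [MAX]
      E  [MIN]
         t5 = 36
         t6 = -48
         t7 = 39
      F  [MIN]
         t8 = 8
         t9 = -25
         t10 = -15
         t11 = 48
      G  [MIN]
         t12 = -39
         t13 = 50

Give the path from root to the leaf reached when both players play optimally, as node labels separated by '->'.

C (MIN): min(-11, -39) = -39
D (MIN): min(-45, 50) = -45
A (MAX): max(-39, -45) = -39
E (MIN): min(36, -48, 39) = -48
F (MIN): min(8, -25, -15, 48) = -25
G (MIN): min(-39, 50) = -39
B (MAX): max(-48, -25, -39) = -25
root (MIN): min(-39, -25) = -39
At root, MIN picks A (lowest: -39).
At A, MAX picks C (highest: -39).
At C, MIN picks t2 (lowest: -39).
Terminal value -39.

root -> A -> C -> t2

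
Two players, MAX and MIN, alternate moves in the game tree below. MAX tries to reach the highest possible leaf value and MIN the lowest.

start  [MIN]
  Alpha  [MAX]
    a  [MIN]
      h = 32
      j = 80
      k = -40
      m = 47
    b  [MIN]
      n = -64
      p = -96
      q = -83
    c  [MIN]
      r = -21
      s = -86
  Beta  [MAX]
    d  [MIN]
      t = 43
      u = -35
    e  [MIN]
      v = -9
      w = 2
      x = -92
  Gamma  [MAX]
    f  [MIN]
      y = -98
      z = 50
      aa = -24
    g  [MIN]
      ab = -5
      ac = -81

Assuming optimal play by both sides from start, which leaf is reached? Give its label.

a (MIN): min(32, 80, -40, 47) = -40
b (MIN): min(-64, -96, -83) = -96
c (MIN): min(-21, -86) = -86
Alpha (MAX): max(-40, -96, -86) = -40
d (MIN): min(43, -35) = -35
e (MIN): min(-9, 2, -92) = -92
Beta (MAX): max(-35, -92) = -35
f (MIN): min(-98, 50, -24) = -98
g (MIN): min(-5, -81) = -81
Gamma (MAX): max(-98, -81) = -81
start (MIN): min(-40, -35, -81) = -81
At start, MIN picks Gamma (lowest: -81).
At Gamma, MAX picks g (highest: -81).
At g, MIN picks ac (lowest: -81).
Terminal value -81.

ac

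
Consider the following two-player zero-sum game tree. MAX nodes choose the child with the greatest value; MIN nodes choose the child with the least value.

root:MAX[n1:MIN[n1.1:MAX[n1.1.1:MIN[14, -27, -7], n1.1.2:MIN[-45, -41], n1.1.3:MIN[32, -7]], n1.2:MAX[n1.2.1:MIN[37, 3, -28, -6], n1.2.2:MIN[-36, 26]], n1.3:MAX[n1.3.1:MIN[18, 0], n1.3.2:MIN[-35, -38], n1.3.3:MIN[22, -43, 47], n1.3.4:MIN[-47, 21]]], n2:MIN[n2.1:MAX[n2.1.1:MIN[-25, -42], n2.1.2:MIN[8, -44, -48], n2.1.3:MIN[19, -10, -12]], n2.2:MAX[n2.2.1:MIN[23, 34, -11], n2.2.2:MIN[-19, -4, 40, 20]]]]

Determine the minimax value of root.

n1.1.1 (MIN): min(14, -27, -7) = -27
n1.1.2 (MIN): min(-45, -41) = -45
n1.1.3 (MIN): min(32, -7) = -7
n1.1 (MAX): max(-27, -45, -7) = -7
n1.2.1 (MIN): min(37, 3, -28, -6) = -28
n1.2.2 (MIN): min(-36, 26) = -36
n1.2 (MAX): max(-28, -36) = -28
n1.3.1 (MIN): min(18, 0) = 0
n1.3.2 (MIN): min(-35, -38) = -38
n1.3.3 (MIN): min(22, -43, 47) = -43
n1.3.4 (MIN): min(-47, 21) = -47
n1.3 (MAX): max(0, -38, -43, -47) = 0
n1 (MIN): min(-7, -28, 0) = -28
n2.1.1 (MIN): min(-25, -42) = -42
n2.1.2 (MIN): min(8, -44, -48) = -48
n2.1.3 (MIN): min(19, -10, -12) = -12
n2.1 (MAX): max(-42, -48, -12) = -12
n2.2.1 (MIN): min(23, 34, -11) = -11
n2.2.2 (MIN): min(-19, -4, 40, 20) = -19
n2.2 (MAX): max(-11, -19) = -11
n2 (MIN): min(-12, -11) = -12
root (MAX): max(-28, -12) = -12

-12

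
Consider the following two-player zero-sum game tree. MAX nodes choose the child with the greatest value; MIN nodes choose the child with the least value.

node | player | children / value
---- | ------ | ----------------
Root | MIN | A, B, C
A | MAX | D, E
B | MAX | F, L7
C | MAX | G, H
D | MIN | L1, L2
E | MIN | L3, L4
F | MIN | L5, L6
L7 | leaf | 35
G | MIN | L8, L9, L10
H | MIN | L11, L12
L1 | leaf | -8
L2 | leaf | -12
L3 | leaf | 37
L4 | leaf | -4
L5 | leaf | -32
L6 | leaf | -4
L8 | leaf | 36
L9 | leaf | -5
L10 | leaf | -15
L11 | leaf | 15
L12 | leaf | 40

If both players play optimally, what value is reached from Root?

D (MIN): min(-8, -12) = -12
E (MIN): min(37, -4) = -4
A (MAX): max(-12, -4) = -4
F (MIN): min(-32, -4) = -32
B (MAX): max(-32, 35) = 35
G (MIN): min(36, -5, -15) = -15
H (MIN): min(15, 40) = 15
C (MAX): max(-15, 15) = 15
Root (MIN): min(-4, 35, 15) = -4

-4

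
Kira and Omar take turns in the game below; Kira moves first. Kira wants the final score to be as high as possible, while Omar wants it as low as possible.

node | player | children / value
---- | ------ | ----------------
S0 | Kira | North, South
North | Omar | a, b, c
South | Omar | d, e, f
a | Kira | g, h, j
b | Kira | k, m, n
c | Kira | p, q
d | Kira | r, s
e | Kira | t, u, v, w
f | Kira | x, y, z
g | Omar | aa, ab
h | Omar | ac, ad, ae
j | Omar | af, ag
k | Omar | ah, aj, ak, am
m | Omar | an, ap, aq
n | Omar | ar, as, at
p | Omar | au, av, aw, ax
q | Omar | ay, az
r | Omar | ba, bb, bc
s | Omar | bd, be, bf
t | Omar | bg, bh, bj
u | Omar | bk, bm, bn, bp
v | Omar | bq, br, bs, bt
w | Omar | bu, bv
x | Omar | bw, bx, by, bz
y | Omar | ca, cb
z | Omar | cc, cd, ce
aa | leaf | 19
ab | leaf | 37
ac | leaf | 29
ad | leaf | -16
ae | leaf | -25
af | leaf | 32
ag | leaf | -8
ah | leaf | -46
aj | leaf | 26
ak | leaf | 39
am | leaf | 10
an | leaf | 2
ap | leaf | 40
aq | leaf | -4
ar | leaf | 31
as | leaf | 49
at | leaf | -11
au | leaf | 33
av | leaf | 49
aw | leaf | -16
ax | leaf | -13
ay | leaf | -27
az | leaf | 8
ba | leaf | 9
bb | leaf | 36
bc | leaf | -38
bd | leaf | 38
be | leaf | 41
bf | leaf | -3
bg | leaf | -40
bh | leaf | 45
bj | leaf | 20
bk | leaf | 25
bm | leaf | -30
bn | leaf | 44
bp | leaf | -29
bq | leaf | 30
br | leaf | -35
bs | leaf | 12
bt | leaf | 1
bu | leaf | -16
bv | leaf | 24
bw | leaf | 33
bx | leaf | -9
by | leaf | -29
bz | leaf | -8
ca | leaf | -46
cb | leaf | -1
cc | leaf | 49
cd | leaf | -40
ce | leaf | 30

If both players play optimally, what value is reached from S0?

-16

g (Omar): min(19, 37) = 19
h (Omar): min(29, -16, -25) = -25
j (Omar): min(32, -8) = -8
a (Kira): max(19, -25, -8) = 19
k (Omar): min(-46, 26, 39, 10) = -46
m (Omar): min(2, 40, -4) = -4
n (Omar): min(31, 49, -11) = -11
b (Kira): max(-46, -4, -11) = -4
p (Omar): min(33, 49, -16, -13) = -16
q (Omar): min(-27, 8) = -27
c (Kira): max(-16, -27) = -16
North (Omar): min(19, -4, -16) = -16
r (Omar): min(9, 36, -38) = -38
s (Omar): min(38, 41, -3) = -3
d (Kira): max(-38, -3) = -3
t (Omar): min(-40, 45, 20) = -40
u (Omar): min(25, -30, 44, -29) = -30
v (Omar): min(30, -35, 12, 1) = -35
w (Omar): min(-16, 24) = -16
e (Kira): max(-40, -30, -35, -16) = -16
x (Omar): min(33, -9, -29, -8) = -29
y (Omar): min(-46, -1) = -46
z (Omar): min(49, -40, 30) = -40
f (Kira): max(-29, -46, -40) = -29
South (Omar): min(-3, -16, -29) = -29
S0 (Kira): max(-16, -29) = -16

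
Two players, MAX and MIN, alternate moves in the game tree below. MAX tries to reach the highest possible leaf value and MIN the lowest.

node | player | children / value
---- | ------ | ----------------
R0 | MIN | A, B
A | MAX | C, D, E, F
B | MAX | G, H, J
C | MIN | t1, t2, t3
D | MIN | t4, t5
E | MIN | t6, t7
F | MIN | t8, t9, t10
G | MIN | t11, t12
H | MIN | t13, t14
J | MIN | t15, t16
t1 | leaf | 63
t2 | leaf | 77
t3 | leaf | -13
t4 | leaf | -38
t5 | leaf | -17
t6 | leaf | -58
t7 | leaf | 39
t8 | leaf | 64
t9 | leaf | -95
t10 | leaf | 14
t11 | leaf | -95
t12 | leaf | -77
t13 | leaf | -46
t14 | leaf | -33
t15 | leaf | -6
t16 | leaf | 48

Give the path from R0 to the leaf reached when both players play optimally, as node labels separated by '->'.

R0 -> A -> C -> t3

C (MIN): min(63, 77, -13) = -13
D (MIN): min(-38, -17) = -38
E (MIN): min(-58, 39) = -58
F (MIN): min(64, -95, 14) = -95
A (MAX): max(-13, -38, -58, -95) = -13
G (MIN): min(-95, -77) = -95
H (MIN): min(-46, -33) = -46
J (MIN): min(-6, 48) = -6
B (MAX): max(-95, -46, -6) = -6
R0 (MIN): min(-13, -6) = -13
At R0, MIN picks A (lowest: -13).
At A, MAX picks C (highest: -13).
At C, MIN picks t3 (lowest: -13).
Terminal value -13.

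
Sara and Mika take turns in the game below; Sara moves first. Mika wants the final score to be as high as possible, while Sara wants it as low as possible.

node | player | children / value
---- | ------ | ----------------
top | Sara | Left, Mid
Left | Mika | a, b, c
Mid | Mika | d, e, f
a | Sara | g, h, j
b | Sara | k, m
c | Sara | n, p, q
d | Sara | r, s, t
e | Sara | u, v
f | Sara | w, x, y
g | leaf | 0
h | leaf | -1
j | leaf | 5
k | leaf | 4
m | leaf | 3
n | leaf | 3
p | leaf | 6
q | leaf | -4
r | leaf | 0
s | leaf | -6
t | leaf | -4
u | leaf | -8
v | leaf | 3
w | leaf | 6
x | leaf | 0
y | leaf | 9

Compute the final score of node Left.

a (Sara): min(0, -1, 5) = -1
b (Sara): min(4, 3) = 3
c (Sara): min(3, 6, -4) = -4
Left (Mika): max(-1, 3, -4) = 3

3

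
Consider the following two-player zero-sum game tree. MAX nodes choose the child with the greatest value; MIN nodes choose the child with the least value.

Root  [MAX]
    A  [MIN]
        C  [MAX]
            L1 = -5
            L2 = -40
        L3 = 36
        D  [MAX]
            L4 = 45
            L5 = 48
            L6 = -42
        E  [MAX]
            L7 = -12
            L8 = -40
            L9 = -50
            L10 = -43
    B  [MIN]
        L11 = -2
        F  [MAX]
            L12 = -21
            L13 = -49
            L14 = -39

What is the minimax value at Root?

-12

C (MAX): max(-5, -40) = -5
D (MAX): max(45, 48, -42) = 48
E (MAX): max(-12, -40, -50, -43) = -12
A (MIN): min(-5, 36, 48, -12) = -12
F (MAX): max(-21, -49, -39) = -21
B (MIN): min(-2, -21) = -21
Root (MAX): max(-12, -21) = -12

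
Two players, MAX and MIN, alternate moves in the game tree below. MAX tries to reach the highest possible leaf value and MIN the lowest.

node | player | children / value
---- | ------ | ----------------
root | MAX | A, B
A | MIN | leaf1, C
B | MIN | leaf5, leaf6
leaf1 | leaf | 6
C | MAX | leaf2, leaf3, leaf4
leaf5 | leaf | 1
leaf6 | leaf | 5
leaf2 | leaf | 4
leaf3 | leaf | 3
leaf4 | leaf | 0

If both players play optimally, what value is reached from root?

C (MAX): max(4, 3, 0) = 4
A (MIN): min(6, 4) = 4
B (MIN): min(1, 5) = 1
root (MAX): max(4, 1) = 4

4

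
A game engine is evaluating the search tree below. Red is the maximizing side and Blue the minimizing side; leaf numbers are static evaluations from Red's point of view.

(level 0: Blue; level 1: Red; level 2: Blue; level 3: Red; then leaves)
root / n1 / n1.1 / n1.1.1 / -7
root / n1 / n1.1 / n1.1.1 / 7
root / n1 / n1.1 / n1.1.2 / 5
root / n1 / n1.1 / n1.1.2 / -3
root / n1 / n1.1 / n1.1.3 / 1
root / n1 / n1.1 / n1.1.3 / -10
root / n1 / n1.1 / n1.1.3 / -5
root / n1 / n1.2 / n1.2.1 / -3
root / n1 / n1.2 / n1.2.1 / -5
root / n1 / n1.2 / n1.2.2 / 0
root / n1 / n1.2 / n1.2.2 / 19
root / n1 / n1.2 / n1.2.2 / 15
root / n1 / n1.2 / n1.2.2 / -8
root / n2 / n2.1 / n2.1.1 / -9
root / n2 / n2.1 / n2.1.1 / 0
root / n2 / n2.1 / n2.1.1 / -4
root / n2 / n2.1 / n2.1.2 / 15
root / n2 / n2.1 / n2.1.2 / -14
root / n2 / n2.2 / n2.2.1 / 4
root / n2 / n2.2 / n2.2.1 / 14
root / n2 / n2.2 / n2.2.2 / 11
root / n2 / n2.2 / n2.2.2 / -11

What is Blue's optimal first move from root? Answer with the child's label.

n1.1.1 (Red): max(-7, 7) = 7
n1.1.2 (Red): max(5, -3) = 5
n1.1.3 (Red): max(1, -10, -5) = 1
n1.1 (Blue): min(7, 5, 1) = 1
n1.2.1 (Red): max(-3, -5) = -3
n1.2.2 (Red): max(0, 19, 15, -8) = 19
n1.2 (Blue): min(-3, 19) = -3
n1 (Red): max(1, -3) = 1
n2.1.1 (Red): max(-9, 0, -4) = 0
n2.1.2 (Red): max(15, -14) = 15
n2.1 (Blue): min(0, 15) = 0
n2.2.1 (Red): max(4, 14) = 14
n2.2.2 (Red): max(11, -11) = 11
n2.2 (Blue): min(14, 11) = 11
n2 (Red): max(0, 11) = 11
root (Blue): min(1, 11) = 1
Blue at root wants the lowest of {n1=1, n2=11}, so chooses n1.

n1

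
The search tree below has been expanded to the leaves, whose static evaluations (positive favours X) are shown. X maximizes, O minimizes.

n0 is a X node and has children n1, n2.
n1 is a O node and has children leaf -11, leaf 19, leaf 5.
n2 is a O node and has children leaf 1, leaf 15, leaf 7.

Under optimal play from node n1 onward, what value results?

-11

n1 (O): min(-11, 19, 5) = -11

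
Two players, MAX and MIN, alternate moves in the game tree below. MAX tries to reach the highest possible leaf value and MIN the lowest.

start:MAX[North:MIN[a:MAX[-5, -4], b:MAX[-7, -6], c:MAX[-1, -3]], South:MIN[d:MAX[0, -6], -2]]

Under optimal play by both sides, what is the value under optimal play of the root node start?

-2

a (MAX): max(-5, -4) = -4
b (MAX): max(-7, -6) = -6
c (MAX): max(-1, -3) = -1
North (MIN): min(-4, -6, -1) = -6
d (MAX): max(0, -6) = 0
South (MIN): min(0, -2) = -2
start (MAX): max(-6, -2) = -2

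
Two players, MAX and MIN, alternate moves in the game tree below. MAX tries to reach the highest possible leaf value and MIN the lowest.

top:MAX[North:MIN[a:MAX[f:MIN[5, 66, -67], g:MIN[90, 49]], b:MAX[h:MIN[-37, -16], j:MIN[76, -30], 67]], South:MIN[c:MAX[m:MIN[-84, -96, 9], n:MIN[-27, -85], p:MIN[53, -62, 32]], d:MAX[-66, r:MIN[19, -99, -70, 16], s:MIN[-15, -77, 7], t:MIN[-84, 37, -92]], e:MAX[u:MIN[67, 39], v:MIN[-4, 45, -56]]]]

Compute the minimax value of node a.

49

f (MIN): min(5, 66, -67) = -67
g (MIN): min(90, 49) = 49
a (MAX): max(-67, 49) = 49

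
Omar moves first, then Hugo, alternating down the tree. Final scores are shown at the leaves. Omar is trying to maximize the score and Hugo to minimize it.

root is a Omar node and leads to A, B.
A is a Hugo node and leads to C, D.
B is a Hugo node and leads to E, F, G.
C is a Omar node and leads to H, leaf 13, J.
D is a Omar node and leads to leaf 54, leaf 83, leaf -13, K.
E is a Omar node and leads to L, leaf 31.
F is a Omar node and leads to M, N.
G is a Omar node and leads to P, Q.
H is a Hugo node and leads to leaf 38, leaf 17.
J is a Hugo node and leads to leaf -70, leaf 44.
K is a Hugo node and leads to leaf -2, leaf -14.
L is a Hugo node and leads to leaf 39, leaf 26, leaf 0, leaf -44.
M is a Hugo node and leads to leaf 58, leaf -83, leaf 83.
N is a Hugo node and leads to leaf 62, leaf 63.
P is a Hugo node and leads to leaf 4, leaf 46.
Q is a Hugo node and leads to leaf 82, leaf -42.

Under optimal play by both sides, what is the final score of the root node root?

17

H (Hugo): min(38, 17) = 17
J (Hugo): min(-70, 44) = -70
C (Omar): max(17, 13, -70) = 17
K (Hugo): min(-2, -14) = -14
D (Omar): max(54, 83, -13, -14) = 83
A (Hugo): min(17, 83) = 17
L (Hugo): min(39, 26, 0, -44) = -44
E (Omar): max(-44, 31) = 31
M (Hugo): min(58, -83, 83) = -83
N (Hugo): min(62, 63) = 62
F (Omar): max(-83, 62) = 62
P (Hugo): min(4, 46) = 4
Q (Hugo): min(82, -42) = -42
G (Omar): max(4, -42) = 4
B (Hugo): min(31, 62, 4) = 4
root (Omar): max(17, 4) = 17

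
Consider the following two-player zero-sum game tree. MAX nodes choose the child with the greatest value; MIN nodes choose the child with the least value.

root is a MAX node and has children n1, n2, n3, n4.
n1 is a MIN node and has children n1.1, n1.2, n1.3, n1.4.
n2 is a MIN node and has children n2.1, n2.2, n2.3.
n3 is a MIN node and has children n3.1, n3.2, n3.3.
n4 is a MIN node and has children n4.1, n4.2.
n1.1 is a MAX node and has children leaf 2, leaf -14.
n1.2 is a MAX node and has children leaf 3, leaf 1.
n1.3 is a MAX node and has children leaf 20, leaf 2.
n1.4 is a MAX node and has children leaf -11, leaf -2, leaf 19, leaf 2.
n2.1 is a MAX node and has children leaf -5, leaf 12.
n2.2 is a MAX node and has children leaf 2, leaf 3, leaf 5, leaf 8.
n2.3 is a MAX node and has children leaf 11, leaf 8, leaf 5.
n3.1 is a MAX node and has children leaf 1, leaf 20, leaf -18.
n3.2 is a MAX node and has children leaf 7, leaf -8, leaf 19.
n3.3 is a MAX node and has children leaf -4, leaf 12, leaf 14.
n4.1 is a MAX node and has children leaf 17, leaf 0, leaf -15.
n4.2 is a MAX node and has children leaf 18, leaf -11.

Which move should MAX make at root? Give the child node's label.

n4

n1.1 (MAX): max(2, -14) = 2
n1.2 (MAX): max(3, 1) = 3
n1.3 (MAX): max(20, 2) = 20
n1.4 (MAX): max(-11, -2, 19, 2) = 19
n1 (MIN): min(2, 3, 20, 19) = 2
n2.1 (MAX): max(-5, 12) = 12
n2.2 (MAX): max(2, 3, 5, 8) = 8
n2.3 (MAX): max(11, 8, 5) = 11
n2 (MIN): min(12, 8, 11) = 8
n3.1 (MAX): max(1, 20, -18) = 20
n3.2 (MAX): max(7, -8, 19) = 19
n3.3 (MAX): max(-4, 12, 14) = 14
n3 (MIN): min(20, 19, 14) = 14
n4.1 (MAX): max(17, 0, -15) = 17
n4.2 (MAX): max(18, -11) = 18
n4 (MIN): min(17, 18) = 17
root (MAX): max(2, 8, 14, 17) = 17
MAX at root wants the highest of {n1=2, n2=8, n3=14, n4=17}, so chooses n4.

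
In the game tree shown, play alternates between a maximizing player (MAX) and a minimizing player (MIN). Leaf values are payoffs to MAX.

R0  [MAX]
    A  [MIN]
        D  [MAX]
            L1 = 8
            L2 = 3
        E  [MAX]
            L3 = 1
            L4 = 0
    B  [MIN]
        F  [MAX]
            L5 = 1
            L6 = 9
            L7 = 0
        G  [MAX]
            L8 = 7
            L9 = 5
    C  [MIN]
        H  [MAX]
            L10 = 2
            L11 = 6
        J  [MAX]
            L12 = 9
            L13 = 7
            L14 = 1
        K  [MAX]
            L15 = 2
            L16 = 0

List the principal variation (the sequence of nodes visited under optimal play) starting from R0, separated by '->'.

R0 -> B -> G -> L8

D (MAX): max(8, 3) = 8
E (MAX): max(1, 0) = 1
A (MIN): min(8, 1) = 1
F (MAX): max(1, 9, 0) = 9
G (MAX): max(7, 5) = 7
B (MIN): min(9, 7) = 7
H (MAX): max(2, 6) = 6
J (MAX): max(9, 7, 1) = 9
K (MAX): max(2, 0) = 2
C (MIN): min(6, 9, 2) = 2
R0 (MAX): max(1, 7, 2) = 7
At R0, MAX picks B (highest: 7).
At B, MIN picks G (lowest: 7).
At G, MAX picks L8 (highest: 7).
Terminal value 7.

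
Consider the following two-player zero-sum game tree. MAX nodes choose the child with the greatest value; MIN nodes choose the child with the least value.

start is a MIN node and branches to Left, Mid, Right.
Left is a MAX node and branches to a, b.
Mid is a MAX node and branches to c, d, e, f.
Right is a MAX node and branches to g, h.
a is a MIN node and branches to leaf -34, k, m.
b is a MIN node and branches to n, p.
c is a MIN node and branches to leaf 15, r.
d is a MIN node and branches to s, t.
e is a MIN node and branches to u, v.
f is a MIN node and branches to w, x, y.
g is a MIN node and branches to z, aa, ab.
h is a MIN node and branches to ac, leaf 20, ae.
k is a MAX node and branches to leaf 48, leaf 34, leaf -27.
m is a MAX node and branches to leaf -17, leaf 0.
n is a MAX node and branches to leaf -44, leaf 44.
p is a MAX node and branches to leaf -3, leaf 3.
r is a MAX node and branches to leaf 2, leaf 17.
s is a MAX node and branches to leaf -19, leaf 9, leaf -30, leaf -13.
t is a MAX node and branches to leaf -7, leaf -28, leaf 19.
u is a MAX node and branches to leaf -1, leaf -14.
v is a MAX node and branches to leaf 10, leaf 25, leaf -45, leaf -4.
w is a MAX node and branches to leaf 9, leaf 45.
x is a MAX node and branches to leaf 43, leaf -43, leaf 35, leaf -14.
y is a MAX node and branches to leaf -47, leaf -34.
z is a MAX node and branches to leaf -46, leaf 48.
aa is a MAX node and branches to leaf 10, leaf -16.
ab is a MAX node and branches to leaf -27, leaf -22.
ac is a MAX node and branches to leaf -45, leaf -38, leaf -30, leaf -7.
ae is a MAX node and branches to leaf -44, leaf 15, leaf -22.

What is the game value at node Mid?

15

r (MAX): max(2, 17) = 17
c (MIN): min(15, 17) = 15
s (MAX): max(-19, 9, -30, -13) = 9
t (MAX): max(-7, -28, 19) = 19
d (MIN): min(9, 19) = 9
u (MAX): max(-1, -14) = -1
v (MAX): max(10, 25, -45, -4) = 25
e (MIN): min(-1, 25) = -1
w (MAX): max(9, 45) = 45
x (MAX): max(43, -43, 35, -14) = 43
y (MAX): max(-47, -34) = -34
f (MIN): min(45, 43, -34) = -34
Mid (MAX): max(15, 9, -1, -34) = 15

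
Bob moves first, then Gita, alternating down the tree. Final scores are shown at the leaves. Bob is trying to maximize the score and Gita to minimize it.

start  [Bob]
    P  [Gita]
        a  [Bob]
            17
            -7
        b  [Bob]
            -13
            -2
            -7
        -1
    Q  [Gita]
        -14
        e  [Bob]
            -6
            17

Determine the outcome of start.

-2

a (Bob): max(17, -7) = 17
b (Bob): max(-13, -2, -7) = -2
P (Gita): min(17, -2, -1) = -2
e (Bob): max(-6, 17) = 17
Q (Gita): min(-14, 17) = -14
start (Bob): max(-2, -14) = -2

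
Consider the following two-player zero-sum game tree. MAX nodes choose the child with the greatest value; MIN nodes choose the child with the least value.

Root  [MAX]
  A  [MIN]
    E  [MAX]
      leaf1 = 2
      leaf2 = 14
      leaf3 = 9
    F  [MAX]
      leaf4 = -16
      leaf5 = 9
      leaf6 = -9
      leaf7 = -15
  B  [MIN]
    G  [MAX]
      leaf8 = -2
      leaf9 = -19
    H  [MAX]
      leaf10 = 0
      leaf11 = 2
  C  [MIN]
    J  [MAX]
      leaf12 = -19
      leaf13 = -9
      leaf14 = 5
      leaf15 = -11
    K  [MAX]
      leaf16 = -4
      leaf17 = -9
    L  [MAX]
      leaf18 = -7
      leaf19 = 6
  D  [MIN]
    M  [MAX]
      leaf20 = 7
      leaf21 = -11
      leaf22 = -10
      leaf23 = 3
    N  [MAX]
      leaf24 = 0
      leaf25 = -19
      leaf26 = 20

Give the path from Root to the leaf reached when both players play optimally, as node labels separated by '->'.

E (MAX): max(2, 14, 9) = 14
F (MAX): max(-16, 9, -9, -15) = 9
A (MIN): min(14, 9) = 9
G (MAX): max(-2, -19) = -2
H (MAX): max(0, 2) = 2
B (MIN): min(-2, 2) = -2
J (MAX): max(-19, -9, 5, -11) = 5
K (MAX): max(-4, -9) = -4
L (MAX): max(-7, 6) = 6
C (MIN): min(5, -4, 6) = -4
M (MAX): max(7, -11, -10, 3) = 7
N (MAX): max(0, -19, 20) = 20
D (MIN): min(7, 20) = 7
Root (MAX): max(9, -2, -4, 7) = 9
At Root, MAX picks A (highest: 9).
At A, MIN picks F (lowest: 9).
At F, MAX picks leaf5 (highest: 9).
Terminal value 9.

Root -> A -> F -> leaf5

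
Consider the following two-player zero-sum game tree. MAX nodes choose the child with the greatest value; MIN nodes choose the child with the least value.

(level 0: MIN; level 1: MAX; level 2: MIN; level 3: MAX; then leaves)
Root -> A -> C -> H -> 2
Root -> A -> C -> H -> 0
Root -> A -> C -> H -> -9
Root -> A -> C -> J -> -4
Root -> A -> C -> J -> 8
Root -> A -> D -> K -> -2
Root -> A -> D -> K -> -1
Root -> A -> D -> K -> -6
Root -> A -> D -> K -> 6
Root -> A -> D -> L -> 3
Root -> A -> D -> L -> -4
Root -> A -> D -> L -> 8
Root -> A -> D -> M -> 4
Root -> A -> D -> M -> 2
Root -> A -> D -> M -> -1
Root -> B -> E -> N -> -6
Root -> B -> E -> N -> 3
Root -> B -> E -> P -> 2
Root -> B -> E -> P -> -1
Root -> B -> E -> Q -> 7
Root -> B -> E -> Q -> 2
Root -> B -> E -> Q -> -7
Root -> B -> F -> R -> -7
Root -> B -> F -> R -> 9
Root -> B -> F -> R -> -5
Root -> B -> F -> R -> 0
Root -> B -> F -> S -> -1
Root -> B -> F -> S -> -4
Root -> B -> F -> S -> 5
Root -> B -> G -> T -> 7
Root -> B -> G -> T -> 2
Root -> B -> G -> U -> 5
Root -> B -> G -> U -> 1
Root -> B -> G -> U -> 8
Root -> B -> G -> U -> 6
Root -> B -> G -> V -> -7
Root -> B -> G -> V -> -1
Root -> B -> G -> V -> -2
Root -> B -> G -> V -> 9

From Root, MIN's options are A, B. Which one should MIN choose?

H (MAX): max(2, 0, -9) = 2
J (MAX): max(-4, 8) = 8
C (MIN): min(2, 8) = 2
K (MAX): max(-2, -1, -6, 6) = 6
L (MAX): max(3, -4, 8) = 8
M (MAX): max(4, 2, -1) = 4
D (MIN): min(6, 8, 4) = 4
A (MAX): max(2, 4) = 4
N (MAX): max(-6, 3) = 3
P (MAX): max(2, -1) = 2
Q (MAX): max(7, 2, -7) = 7
E (MIN): min(3, 2, 7) = 2
R (MAX): max(-7, 9, -5, 0) = 9
S (MAX): max(-1, -4, 5) = 5
F (MIN): min(9, 5) = 5
T (MAX): max(7, 2) = 7
U (MAX): max(5, 1, 8, 6) = 8
V (MAX): max(-7, -1, -2, 9) = 9
G (MIN): min(7, 8, 9) = 7
B (MAX): max(2, 5, 7) = 7
Root (MIN): min(4, 7) = 4
MIN at Root wants the lowest of {A=4, B=7}, so chooses A.

A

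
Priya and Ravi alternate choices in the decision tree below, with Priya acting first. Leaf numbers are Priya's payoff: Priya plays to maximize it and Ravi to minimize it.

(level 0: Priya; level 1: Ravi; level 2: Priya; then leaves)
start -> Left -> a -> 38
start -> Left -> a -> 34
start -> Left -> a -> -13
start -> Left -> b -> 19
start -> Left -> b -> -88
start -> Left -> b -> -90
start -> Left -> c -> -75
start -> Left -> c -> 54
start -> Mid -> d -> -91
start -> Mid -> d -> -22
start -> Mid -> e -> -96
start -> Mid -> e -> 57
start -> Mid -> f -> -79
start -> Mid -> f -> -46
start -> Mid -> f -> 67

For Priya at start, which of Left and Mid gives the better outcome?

Left

a (Priya): max(38, 34, -13) = 38
b (Priya): max(19, -88, -90) = 19
c (Priya): max(-75, 54) = 54
Left (Ravi): min(38, 19, 54) = 19
d (Priya): max(-91, -22) = -22
e (Priya): max(-96, 57) = 57
f (Priya): max(-79, -46, 67) = 67
Mid (Ravi): min(-22, 57, 67) = -22
Priya prefers the higher value; Left=19, Mid=-22. Left is better since 19 > -22.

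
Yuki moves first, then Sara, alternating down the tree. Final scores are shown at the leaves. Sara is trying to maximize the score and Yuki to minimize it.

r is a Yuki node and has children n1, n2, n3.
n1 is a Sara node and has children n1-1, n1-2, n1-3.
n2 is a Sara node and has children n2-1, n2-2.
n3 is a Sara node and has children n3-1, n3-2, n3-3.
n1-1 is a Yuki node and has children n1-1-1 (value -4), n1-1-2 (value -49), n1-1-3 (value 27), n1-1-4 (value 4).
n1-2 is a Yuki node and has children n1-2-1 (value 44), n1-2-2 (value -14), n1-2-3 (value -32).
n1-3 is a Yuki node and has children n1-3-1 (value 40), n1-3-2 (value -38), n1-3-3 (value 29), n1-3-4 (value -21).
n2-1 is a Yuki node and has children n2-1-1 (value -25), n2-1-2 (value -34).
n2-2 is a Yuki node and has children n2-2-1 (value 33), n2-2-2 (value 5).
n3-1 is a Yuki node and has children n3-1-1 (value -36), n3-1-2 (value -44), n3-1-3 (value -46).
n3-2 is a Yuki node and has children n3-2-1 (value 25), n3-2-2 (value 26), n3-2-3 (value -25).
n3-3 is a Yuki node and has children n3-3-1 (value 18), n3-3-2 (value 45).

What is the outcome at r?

-32

n1-1 (Yuki): min(-4, -49, 27, 4) = -49
n1-2 (Yuki): min(44, -14, -32) = -32
n1-3 (Yuki): min(40, -38, 29, -21) = -38
n1 (Sara): max(-49, -32, -38) = -32
n2-1 (Yuki): min(-25, -34) = -34
n2-2 (Yuki): min(33, 5) = 5
n2 (Sara): max(-34, 5) = 5
n3-1 (Yuki): min(-36, -44, -46) = -46
n3-2 (Yuki): min(25, 26, -25) = -25
n3-3 (Yuki): min(18, 45) = 18
n3 (Sara): max(-46, -25, 18) = 18
r (Yuki): min(-32, 5, 18) = -32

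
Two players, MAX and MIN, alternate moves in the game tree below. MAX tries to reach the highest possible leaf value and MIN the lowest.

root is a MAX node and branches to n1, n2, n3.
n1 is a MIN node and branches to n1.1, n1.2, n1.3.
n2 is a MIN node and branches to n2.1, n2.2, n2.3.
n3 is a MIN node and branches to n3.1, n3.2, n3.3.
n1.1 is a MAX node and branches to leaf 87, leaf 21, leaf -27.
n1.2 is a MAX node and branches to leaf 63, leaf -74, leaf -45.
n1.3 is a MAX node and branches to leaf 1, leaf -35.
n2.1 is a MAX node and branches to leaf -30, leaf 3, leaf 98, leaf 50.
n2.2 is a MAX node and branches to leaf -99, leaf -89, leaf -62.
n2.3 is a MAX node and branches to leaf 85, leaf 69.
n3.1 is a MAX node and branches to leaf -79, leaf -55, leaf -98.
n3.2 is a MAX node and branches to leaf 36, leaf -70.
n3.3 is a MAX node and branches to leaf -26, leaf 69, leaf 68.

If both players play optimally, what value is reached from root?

n1.1 (MAX): max(87, 21, -27) = 87
n1.2 (MAX): max(63, -74, -45) = 63
n1.3 (MAX): max(1, -35) = 1
n1 (MIN): min(87, 63, 1) = 1
n2.1 (MAX): max(-30, 3, 98, 50) = 98
n2.2 (MAX): max(-99, -89, -62) = -62
n2.3 (MAX): max(85, 69) = 85
n2 (MIN): min(98, -62, 85) = -62
n3.1 (MAX): max(-79, -55, -98) = -55
n3.2 (MAX): max(36, -70) = 36
n3.3 (MAX): max(-26, 69, 68) = 69
n3 (MIN): min(-55, 36, 69) = -55
root (MAX): max(1, -62, -55) = 1

1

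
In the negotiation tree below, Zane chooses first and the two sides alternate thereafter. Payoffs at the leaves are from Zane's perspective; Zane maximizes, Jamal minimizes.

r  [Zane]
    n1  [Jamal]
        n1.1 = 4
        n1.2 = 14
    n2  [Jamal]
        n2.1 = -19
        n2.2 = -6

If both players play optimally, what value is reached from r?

4

n1 (Jamal): min(4, 14) = 4
n2 (Jamal): min(-19, -6) = -19
r (Zane): max(4, -19) = 4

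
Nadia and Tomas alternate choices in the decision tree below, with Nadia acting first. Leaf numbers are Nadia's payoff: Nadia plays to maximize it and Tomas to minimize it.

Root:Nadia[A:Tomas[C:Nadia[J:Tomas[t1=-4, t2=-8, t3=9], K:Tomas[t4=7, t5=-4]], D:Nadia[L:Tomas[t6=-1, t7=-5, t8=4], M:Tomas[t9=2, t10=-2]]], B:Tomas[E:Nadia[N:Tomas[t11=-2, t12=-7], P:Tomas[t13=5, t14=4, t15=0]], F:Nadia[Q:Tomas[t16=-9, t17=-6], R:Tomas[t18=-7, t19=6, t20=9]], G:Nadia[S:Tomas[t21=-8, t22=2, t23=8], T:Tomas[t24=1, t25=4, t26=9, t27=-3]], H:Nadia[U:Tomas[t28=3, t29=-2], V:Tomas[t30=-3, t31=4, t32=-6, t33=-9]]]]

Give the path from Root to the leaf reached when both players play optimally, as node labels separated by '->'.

Root -> A -> C -> K -> t5

J (Tomas): min(-4, -8, 9) = -8
K (Tomas): min(7, -4) = -4
C (Nadia): max(-8, -4) = -4
L (Tomas): min(-1, -5, 4) = -5
M (Tomas): min(2, -2) = -2
D (Nadia): max(-5, -2) = -2
A (Tomas): min(-4, -2) = -4
N (Tomas): min(-2, -7) = -7
P (Tomas): min(5, 4, 0) = 0
E (Nadia): max(-7, 0) = 0
Q (Tomas): min(-9, -6) = -9
R (Tomas): min(-7, 6, 9) = -7
F (Nadia): max(-9, -7) = -7
S (Tomas): min(-8, 2, 8) = -8
T (Tomas): min(1, 4, 9, -3) = -3
G (Nadia): max(-8, -3) = -3
U (Tomas): min(3, -2) = -2
V (Tomas): min(-3, 4, -6, -9) = -9
H (Nadia): max(-2, -9) = -2
B (Tomas): min(0, -7, -3, -2) = -7
Root (Nadia): max(-4, -7) = -4
At Root, Nadia picks A (highest: -4).
At A, Tomas picks C (lowest: -4).
At C, Nadia picks K (highest: -4).
At K, Tomas picks t5 (lowest: -4).
Terminal value -4.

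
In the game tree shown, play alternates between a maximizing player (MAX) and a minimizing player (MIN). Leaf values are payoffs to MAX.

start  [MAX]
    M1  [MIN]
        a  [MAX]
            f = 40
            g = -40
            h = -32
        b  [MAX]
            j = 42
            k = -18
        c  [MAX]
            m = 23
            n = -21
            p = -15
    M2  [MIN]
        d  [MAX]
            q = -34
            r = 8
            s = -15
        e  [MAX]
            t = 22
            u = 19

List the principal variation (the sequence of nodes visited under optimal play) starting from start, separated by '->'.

start -> M1 -> c -> m

a (MAX): max(40, -40, -32) = 40
b (MAX): max(42, -18) = 42
c (MAX): max(23, -21, -15) = 23
M1 (MIN): min(40, 42, 23) = 23
d (MAX): max(-34, 8, -15) = 8
e (MAX): max(22, 19) = 22
M2 (MIN): min(8, 22) = 8
start (MAX): max(23, 8) = 23
At start, MAX picks M1 (highest: 23).
At M1, MIN picks c (lowest: 23).
At c, MAX picks m (highest: 23).
Terminal value 23.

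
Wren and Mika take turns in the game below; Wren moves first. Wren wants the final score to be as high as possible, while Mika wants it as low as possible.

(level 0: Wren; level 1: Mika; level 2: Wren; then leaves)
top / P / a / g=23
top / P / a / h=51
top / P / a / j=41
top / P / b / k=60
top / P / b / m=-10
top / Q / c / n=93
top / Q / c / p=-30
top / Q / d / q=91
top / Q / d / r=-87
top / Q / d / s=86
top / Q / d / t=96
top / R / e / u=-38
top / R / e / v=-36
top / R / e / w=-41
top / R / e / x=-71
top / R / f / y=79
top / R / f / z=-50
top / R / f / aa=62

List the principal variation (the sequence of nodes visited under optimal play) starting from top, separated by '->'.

a (Wren): max(23, 51, 41) = 51
b (Wren): max(60, -10) = 60
P (Mika): min(51, 60) = 51
c (Wren): max(93, -30) = 93
d (Wren): max(91, -87, 86, 96) = 96
Q (Mika): min(93, 96) = 93
e (Wren): max(-38, -36, -41, -71) = -36
f (Wren): max(79, -50, 62) = 79
R (Mika): min(-36, 79) = -36
top (Wren): max(51, 93, -36) = 93
At top, Wren picks Q (highest: 93).
At Q, Mika picks c (lowest: 93).
At c, Wren picks n (highest: 93).
Terminal value 93.

top -> Q -> c -> n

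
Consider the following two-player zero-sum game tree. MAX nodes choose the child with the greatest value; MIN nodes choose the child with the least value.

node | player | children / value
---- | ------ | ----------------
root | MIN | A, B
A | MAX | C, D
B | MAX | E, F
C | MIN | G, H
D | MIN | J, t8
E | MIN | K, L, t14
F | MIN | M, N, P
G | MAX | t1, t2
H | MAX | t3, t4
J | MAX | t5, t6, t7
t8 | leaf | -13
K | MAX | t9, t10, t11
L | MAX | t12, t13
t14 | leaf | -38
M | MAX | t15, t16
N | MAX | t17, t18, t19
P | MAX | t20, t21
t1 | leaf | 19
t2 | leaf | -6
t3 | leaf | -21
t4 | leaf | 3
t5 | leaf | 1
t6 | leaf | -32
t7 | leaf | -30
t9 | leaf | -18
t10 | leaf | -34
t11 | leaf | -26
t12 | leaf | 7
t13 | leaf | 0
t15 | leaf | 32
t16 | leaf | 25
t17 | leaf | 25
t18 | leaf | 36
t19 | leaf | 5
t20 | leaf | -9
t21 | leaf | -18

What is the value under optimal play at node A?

3

G (MAX): max(19, -6) = 19
H (MAX): max(-21, 3) = 3
C (MIN): min(19, 3) = 3
J (MAX): max(1, -32, -30) = 1
D (MIN): min(1, -13) = -13
A (MAX): max(3, -13) = 3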